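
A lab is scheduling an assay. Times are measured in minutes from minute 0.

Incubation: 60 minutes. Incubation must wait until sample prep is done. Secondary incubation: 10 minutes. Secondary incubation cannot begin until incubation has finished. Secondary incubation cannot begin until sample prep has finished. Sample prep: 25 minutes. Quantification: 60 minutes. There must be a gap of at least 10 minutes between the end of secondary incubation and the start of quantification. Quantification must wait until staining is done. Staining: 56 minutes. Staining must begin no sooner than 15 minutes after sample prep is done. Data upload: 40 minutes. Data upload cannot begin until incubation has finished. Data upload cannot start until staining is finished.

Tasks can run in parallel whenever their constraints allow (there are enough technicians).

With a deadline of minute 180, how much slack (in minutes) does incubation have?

Sample prep has no prerequisites, so it starts at minute 0 and finishes at minute 25.
Incubation waits on sample prep (finishes minute 25), so it starts at minute 25 and finishes at 25 + 60 = minute 85.

Working backward from the deadline:
Quantification has no dependents, so it just needs to finish by minute 180. Starting by 180 − 60 = minute 120 achieves that.
Secondary incubation must finish before quantification (must start by minute 120, minus 10-minute gap → minute 110). With a 10-minute duration, secondary incubation must start by 110 − 10 = minute 100.
Data upload must finish by minute 180; it takes 40 minutes, so it must start by 180 − 40 = minute 140.
Incubation must finish in time for secondary incubation (must start by minute 100); data upload (must start by minute 140). The tightest is minute 100, so incubation must start by 100 − 60 = minute 40.
So incubation can start as early as minute 25 and as late as minute 40, giving 40 − 25 = 15 minutes of slack.

15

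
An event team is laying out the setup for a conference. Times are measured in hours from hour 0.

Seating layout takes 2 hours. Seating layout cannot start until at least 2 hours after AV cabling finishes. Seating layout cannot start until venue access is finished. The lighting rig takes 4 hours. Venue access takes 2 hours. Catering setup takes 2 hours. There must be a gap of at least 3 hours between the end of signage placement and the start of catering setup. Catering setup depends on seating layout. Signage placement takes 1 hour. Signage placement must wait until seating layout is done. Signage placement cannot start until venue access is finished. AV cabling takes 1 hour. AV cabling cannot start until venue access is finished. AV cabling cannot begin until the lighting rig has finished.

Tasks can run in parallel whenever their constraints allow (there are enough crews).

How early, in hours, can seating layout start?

7

Nothing blocks the lighting rig, so it runs from hour 0 to hour 4.
Venue access has no prerequisites, so it starts at hour 0 and finishes at hour 2.
AV cabling needs all of venue access (finishes hour 2); the lighting rig (finishes hour 4). That puts its earliest start at hour 4; it finishes at 4 + 1 = hour 5.
Seating layout waits on AV cabling (finishes hour 5, plus 2-hour gap → hour 7); venue access (finishes hour 2). The latest of these is hour 7, which is the earliest seating layout can start.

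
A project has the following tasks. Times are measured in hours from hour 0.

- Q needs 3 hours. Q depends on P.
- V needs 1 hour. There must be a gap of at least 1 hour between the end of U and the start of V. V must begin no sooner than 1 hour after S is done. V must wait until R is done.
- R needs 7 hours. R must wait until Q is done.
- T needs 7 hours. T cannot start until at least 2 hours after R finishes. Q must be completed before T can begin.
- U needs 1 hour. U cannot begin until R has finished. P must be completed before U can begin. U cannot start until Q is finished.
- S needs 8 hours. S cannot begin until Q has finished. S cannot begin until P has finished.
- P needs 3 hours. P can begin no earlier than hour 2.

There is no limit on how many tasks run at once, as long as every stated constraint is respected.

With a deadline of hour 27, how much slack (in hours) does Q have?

3

P cannot begin until its own release at hour 2. It runs from hour 2 to 2 + 3 = hour 5.
Q waits on P (finishes hour 5), so it starts at hour 5 and finishes at 5 + 3 = hour 8.

Working backward from the deadline:
T has no dependents, so it just needs to finish by hour 27. Starting by 27 − 7 = hour 20 achieves that.
V must finish by hour 27; it takes 1 hour, so it must start by 27 − 1 = hour 26.
U must finish before V (must start by hour 26, minus 1-hour gap → hour 25). With a 1-hour duration, U must start by 25 − 1 = hour 24.
R feeds T (must start by hour 20, minus 2-hour gap → hour 18); U (must start by hour 24); V (must start by hour 26). Taking the minimum, R must finish by hour 18 and start by 18 − 7 = hour 11.
S must finish before V (must start by hour 26, minus 1-hour gap → hour 25). With an 8-hour duration, S must start by 25 − 8 = hour 17.
Q feeds R (must start by hour 11); S (must start by hour 17); T (must start by hour 20); U (must start by hour 24). Taking the minimum, Q must finish by hour 11 and start by 11 − 3 = hour 8.
So Q can start as early as hour 5 and as late as hour 8, giving 8 − 5 = 3 hours of slack.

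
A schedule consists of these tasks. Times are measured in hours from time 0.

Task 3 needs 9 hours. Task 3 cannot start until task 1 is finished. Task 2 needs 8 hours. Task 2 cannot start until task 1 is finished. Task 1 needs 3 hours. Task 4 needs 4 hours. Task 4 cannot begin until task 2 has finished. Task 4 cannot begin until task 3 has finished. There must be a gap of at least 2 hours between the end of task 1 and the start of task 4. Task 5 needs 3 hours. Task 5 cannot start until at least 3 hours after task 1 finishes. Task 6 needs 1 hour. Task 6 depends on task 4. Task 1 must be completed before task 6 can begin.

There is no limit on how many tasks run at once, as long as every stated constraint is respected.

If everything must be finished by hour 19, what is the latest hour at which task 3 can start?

5

Nothing follows task 6; the deadline of hour 19 is its only limit. It must start by 19 − 1 = hour 18.
Since task 6 (must start by hour 18) depends on it, task 4 must finish by hour 18. Backing off its 4-hour duration gives a latest start of hour 14.
Task 3 must finish before task 4 (must start by hour 14). With a 9-hour duration, task 3 must start by 14 − 9 = hour 5.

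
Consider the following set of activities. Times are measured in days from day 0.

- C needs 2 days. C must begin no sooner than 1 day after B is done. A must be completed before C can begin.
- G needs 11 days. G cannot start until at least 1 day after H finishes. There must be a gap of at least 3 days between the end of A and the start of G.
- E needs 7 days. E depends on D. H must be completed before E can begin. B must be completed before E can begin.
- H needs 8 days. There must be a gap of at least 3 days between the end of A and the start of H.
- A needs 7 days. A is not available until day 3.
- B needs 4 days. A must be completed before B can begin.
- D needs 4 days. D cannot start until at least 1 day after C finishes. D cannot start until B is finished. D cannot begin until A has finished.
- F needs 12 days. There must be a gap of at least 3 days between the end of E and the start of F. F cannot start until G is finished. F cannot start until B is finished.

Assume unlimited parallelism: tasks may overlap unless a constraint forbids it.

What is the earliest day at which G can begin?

A cannot begin until its own release at day 3. It runs from day 3 to 3 + 7 = day 10.
H waits on A (finishes day 10, plus 3-day gap → day 13), so it starts at day 13 and finishes at 13 + 8 = day 21.
G waits on H (finishes day 21, plus 1-day gap → day 22); A (finishes day 10, plus 3-day gap → day 13). The latest of these is day 22, which is the earliest G can start.

22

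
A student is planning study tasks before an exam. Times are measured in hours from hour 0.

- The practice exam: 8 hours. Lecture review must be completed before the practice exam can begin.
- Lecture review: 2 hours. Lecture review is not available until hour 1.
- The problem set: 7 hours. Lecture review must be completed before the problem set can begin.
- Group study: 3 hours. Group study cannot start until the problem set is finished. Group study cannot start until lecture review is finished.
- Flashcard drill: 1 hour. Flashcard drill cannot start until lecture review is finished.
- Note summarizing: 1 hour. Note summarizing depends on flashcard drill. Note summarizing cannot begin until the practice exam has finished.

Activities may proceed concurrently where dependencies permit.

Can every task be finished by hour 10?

No

Lecture review cannot begin until its own release at hour 1. It runs from hour 1 to 1 + 2 = hour 3.
After lecture review (finishes hour 3), the practice exam can start at hour 3 and finishes at hour 11.
Flashcard drill waits on lecture review (finishes hour 3), so it starts at hour 3 and finishes at 3 + 1 = hour 4.
For note summarizing: flashcard drill (finishes hour 4); the practice exam (finishes hour 11). Taking the maximum gives a start of hour 11, and it finishes at 11 + 1 = hour 12.
The problem set waits on lecture review (finishes hour 3), so it starts at hour 3 and finishes at 3 + 7 = hour 10.
For group study: the problem set (finishes hour 10); lecture review (finishes hour 3). Taking the maximum gives a start of hour 10, and it finishes at 10 + 3 = hour 13.
The earliest everything can be done is hour 13, which is after the deadline of 10, so it is not possible.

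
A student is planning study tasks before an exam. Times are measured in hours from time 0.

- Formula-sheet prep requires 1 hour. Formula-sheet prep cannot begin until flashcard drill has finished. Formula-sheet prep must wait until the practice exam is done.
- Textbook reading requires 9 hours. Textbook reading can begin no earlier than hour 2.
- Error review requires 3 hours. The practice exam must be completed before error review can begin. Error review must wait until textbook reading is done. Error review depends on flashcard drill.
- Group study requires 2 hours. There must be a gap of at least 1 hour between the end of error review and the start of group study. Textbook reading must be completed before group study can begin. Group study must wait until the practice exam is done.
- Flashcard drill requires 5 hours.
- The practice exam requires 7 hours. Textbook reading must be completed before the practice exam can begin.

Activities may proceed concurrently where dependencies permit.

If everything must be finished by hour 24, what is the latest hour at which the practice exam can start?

11

Group study has no dependents, so it just needs to finish by hour 24. Starting by 24 − 2 = hour 22 achieves that.
Error review must finish before group study (must start by hour 22, minus 1-hour gap → hour 21). With a 3-hour duration, error review must start by 21 − 3 = hour 18.
To finish by hour 24, formula-sheet prep (duration 1) must start no later than hour 23.
For the practice exam: error review (must start by hour 18); group study (must start by hour 22); formula-sheet prep (must start by hour 23). The most restrictive is hour 18; with a 7-hour duration, the practice exam must start by hour 11.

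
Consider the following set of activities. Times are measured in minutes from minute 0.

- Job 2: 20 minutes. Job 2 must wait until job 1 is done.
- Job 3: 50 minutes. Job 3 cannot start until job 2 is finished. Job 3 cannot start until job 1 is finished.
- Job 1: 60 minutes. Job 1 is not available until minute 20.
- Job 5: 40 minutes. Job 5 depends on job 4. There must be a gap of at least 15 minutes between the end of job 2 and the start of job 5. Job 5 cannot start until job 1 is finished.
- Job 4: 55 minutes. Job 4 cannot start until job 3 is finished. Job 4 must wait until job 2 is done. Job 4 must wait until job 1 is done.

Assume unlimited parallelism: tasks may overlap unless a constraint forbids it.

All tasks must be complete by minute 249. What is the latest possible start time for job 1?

24

Nothing follows job 5; the deadline of minute 249 is its only limit. It must start by 249 − 40 = minute 209.
Job 4 must finish before job 5 (must start by minute 209). With a 55-minute duration, job 4 must start by 209 − 55 = minute 154.
Since job 4 (must start by minute 154) depends on it, job 3 must finish by minute 154. Backing off its 50-minute duration gives a latest start of minute 104.
Job 2 feeds job 3 (must start by minute 104); job 4 (must start by minute 154); job 5 (must start by minute 209, minus 15-minute gap → minute 194). Taking the minimum, job 2 must finish by minute 104 and start by 104 − 20 = minute 84.
Job 1 feeds job 2 (must start by minute 84); job 3 (must start by minute 104); job 4 (must start by minute 154); job 5 (must start by minute 209). Taking the minimum, job 1 must finish by minute 84 and start by 84 − 60 = minute 24.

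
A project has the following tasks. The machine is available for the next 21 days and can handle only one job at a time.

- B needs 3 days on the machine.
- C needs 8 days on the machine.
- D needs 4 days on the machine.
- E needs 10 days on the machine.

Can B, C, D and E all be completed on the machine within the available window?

Running back to back, the jobs need 3 + 8 + 4 + 10 = 25 days on the machine.
Since 25 > 21, they cannot all fit.

No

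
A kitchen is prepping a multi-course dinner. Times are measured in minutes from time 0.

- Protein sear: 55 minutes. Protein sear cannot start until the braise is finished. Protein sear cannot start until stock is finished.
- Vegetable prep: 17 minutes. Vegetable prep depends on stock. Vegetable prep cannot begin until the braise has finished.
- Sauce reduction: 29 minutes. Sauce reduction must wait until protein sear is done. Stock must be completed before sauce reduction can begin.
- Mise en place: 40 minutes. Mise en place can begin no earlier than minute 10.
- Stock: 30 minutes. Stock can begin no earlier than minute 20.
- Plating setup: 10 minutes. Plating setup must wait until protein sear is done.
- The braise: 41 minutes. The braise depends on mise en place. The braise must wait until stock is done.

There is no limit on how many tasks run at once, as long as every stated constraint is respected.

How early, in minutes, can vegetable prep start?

91

After its own release at minute 20, stock can start at minute 20 and finishes at minute 50.
After its own release at minute 10, mise en place can start at minute 10 and finishes at minute 50.
The braise needs all of mise en place (finishes minute 50); stock (finishes minute 50). That puts its earliest start at minute 50; it finishes at 50 + 41 = minute 91.
Vegetable prep waits on stock (finishes minute 50); the braise (finishes minute 91). The latest of these is minute 91, which is the earliest vegetable prep can start.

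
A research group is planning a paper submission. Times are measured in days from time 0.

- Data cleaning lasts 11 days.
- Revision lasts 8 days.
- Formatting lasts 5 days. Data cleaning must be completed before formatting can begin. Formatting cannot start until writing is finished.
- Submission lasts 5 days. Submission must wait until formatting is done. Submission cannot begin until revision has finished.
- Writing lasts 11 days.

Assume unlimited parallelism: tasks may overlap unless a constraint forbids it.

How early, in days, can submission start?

Revision can start immediately at day 0; it finishes at day 8.
Nothing blocks writing, so it runs from day 0 to day 11.
Data cleaning has no prerequisites, so it starts at day 0 and finishes at day 11.
Formatting has to wait for data cleaning (finishes day 11); writing (finishes day 11). The latest of these is day 11, so formatting runs day 11 to 11 + 5 = day 16.
Submission waits on formatting (finishes day 16); revision (finishes day 8). The latest of these is day 16, which is the earliest submission can start.

16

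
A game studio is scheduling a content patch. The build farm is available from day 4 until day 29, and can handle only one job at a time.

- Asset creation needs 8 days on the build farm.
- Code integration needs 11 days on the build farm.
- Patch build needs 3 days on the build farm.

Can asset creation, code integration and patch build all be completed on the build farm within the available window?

The build farm window is 29 − 4 = 25 days.
Running back to back, the jobs need 8 + 11 + 3 = 22 days on the build farm.
Since 22 ≤ 25, they fit within the window.

Yes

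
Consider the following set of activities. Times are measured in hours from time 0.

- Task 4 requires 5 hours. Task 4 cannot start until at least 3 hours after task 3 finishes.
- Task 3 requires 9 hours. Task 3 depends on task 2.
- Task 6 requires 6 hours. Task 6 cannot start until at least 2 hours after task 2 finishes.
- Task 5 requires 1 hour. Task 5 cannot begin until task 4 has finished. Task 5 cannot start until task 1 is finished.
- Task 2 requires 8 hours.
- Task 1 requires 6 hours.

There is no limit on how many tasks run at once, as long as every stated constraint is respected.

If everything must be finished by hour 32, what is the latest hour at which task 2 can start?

Task 5 has no dependents, so it just needs to finish by hour 32. Starting by 32 − 1 = hour 31 achieves that.
Task 4 must finish before task 5 (must start by hour 31). With a 5-hour duration, task 4 must start by 31 − 5 = hour 26.
Task 3 has to be done before task 4 (must start by hour 26, minus 3-hour gap → hour 23). That means finishing by hour 23, i.e. starting by 23 − 9 = hour 14.
To finish by hour 32, task 6 (duration 6) must start no later than hour 26.
For task 2: task 3 (must start by hour 14); task 6 (must start by hour 26, minus 2-hour gap → hour 24). The most restrictive is hour 14; with an 8-hour duration, task 2 must start by hour 6.

6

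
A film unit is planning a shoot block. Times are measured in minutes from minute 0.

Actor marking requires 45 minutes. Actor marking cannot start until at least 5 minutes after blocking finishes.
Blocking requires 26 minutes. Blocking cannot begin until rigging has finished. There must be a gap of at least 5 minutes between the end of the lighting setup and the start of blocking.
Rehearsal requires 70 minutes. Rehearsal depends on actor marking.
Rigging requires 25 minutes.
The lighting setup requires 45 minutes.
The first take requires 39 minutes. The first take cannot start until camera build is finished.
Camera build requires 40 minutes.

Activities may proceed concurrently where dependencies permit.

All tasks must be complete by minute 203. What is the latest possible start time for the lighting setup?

7

Rehearsal must finish by minute 203; it takes 70 minutes, so it must start by 203 − 70 = minute 133.
Actor marking has to be done before rehearsal (must start by minute 133). That means finishing by minute 133, i.e. starting by 133 − 45 = minute 88.
Blocking feeds into actor marking (must start by minute 88, minus 5-minute gap → minute 83); so blocking must finish by minute 83 and therefore start by minute 57.
The lighting setup has to be done before blocking (must start by minute 57, minus 5-minute gap → minute 52). That means finishing by minute 52, i.e. starting by 52 − 45 = minute 7.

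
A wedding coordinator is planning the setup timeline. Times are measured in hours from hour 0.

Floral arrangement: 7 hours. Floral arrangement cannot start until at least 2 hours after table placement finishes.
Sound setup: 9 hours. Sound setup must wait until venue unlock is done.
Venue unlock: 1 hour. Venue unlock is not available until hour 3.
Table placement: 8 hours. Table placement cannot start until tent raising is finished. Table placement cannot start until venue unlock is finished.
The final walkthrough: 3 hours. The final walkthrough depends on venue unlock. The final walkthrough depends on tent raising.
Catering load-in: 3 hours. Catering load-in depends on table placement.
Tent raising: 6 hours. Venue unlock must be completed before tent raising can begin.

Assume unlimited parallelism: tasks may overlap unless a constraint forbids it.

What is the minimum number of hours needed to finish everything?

After its own release at hour 3, venue unlock can start at hour 3 and finishes at hour 4.
After venue unlock (finishes hour 4), sound setup can start at hour 4 and finishes at hour 13.
Tent raising waits on venue unlock (finishes hour 4), so it starts at hour 4 and finishes at 4 + 6 = hour 10.
For the final walkthrough: venue unlock (finishes hour 4); tent raising (finishes hour 10). Taking the maximum gives a start of hour 10, and it finishes at 10 + 3 = hour 13.
Table placement needs all of tent raising (finishes hour 10); venue unlock (finishes hour 4). That puts its earliest start at hour 10; it finishes at 10 + 8 = hour 18.
Catering load-in waits on table placement (finishes hour 18), so it starts at hour 18 and finishes at 18 + 3 = hour 21.
After table placement (finishes hour 18, plus 2-hour gap → hour 20), floral arrangement can start at hour 20 and finishes at hour 27.
All tasks are finished once the last one completes. Finish times: Venue unlock at 4, Tent raising at 10, Table placement at 18, Floral arrangement at 27, Sound setup at 13, Catering load-in at 21, The final walkthrough at 13. The latest is hour 27.

27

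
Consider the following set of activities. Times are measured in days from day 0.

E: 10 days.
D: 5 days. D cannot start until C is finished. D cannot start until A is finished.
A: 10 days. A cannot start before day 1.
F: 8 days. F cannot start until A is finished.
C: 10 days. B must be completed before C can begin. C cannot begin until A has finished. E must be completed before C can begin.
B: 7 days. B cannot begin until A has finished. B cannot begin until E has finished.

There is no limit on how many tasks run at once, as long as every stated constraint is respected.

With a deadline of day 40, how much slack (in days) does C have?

Nothing blocks E, so it runs from day 0 to day 10.
A waits on its own release at day 1, so it starts at day 1 and finishes at 1 + 10 = day 11.
B cannot start until A (finishes day 11); E (finishes day 10). The controlling bound is day 11, so B finishes at 11 + 7 = day 18.
For C: B (finishes day 18); A (finishes day 11); E (finishes day 10). Taking the maximum gives a start of day 18, and it finishes at 18 + 10 = day 28.

Working backward from the deadline:
To finish by day 40, D (duration 5) must start no later than day 35.
C has to be done before D (must start by day 35). That means finishing by day 35, i.e. starting by 35 − 10 = day 25.
So C can start as early as day 18 and as late as day 25, giving 25 − 18 = 7 days of slack.

7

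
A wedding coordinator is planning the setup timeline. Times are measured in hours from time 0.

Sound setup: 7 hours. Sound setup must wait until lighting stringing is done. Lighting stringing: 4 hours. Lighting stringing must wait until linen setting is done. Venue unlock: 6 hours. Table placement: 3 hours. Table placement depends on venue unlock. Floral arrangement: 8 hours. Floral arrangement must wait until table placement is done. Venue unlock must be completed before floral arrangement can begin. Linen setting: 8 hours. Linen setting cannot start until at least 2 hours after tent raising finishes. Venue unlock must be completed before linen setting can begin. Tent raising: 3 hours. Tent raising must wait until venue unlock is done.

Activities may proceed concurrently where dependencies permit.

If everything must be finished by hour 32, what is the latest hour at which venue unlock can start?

Nothing follows sound setup; the deadline of hour 32 is its only limit. It must start by 32 − 7 = hour 25.
Lighting stringing feeds into sound setup (must start by hour 25); so lighting stringing must finish by hour 25 and therefore start by hour 21.
Since lighting stringing (must start by hour 21) depends on it, linen setting must finish by hour 21. Backing off its 8-hour duration gives a latest start of hour 13.
Since linen setting (must start by hour 13, minus 2-hour gap → hour 11) depends on it, tent raising must finish by hour 11. Backing off its 3-hour duration gives a latest start of hour 8.
Nothing follows floral arrangement; the deadline of hour 32 is its only limit. It must start by 32 − 8 = hour 24.
Table placement has to be done before floral arrangement (must start by hour 24). That means finishing by hour 24, i.e. starting by 24 − 3 = hour 21.
Venue unlock feeds tent raising (must start by hour 8); table placement (must start by hour 21); linen setting (must start by hour 13); floral arrangement (must start by hour 24). Taking the minimum, venue unlock must finish by hour 8 and start by 8 − 6 = hour 2.

2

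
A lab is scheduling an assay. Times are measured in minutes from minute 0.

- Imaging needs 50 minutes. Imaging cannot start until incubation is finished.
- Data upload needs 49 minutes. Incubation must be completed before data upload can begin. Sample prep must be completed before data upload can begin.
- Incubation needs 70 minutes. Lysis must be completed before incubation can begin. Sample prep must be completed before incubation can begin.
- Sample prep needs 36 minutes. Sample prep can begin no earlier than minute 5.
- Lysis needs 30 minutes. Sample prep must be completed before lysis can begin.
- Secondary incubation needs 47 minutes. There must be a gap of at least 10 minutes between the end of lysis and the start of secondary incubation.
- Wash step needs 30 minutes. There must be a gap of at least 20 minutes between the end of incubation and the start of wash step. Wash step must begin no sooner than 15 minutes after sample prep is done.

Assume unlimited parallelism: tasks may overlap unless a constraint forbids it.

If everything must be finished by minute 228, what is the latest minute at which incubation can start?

108

To finish by minute 228, wash step (duration 30) must start no later than minute 198.
Imaging must finish by minute 228; it takes 50 minutes, so it must start by 228 − 50 = minute 178.
Data upload has no dependents, so it just needs to finish by minute 228. Starting by 228 − 49 = minute 179 achieves that.
Incubation feeds wash step (must start by minute 198, minus 20-minute gap → minute 178); imaging (must start by minute 178); data upload (must start by minute 179). Taking the minimum, incubation must finish by minute 178 and start by 178 − 70 = minute 108.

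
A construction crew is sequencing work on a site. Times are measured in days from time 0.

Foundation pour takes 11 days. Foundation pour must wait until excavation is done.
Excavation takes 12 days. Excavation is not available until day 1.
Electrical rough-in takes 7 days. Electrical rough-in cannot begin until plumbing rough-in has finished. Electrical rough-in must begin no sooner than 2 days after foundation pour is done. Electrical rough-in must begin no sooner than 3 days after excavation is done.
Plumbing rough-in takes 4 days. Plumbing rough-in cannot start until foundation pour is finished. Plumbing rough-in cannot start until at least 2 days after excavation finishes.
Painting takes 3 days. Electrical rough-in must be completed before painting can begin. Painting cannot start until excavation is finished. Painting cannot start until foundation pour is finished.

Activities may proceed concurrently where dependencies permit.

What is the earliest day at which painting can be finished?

After its own release at day 1, excavation can start at day 1 and finishes at day 13.
Foundation pour waits on excavation (finishes day 13), so it starts at day 13 and finishes at 13 + 11 = day 24.
Plumbing rough-in cannot start until foundation pour (finishes day 24); excavation (finishes day 13, plus 2-day gap → day 15). The controlling bound is day 24, so plumbing rough-in finishes at 24 + 4 = day 28.
For electrical rough-in: plumbing rough-in (finishes day 28); foundation pour (finishes day 24, plus 2-day gap → day 26); excavation (finishes day 13, plus 3-day gap → day 16). Taking the maximum gives a start of day 28, and it finishes at 28 + 7 = day 35.
Painting cannot start until electrical rough-in (finishes day 35); excavation (finishes day 13); foundation pour (finishes day 24). The controlling bound is day 35, so painting finishes at 35 + 3 = day 38.

38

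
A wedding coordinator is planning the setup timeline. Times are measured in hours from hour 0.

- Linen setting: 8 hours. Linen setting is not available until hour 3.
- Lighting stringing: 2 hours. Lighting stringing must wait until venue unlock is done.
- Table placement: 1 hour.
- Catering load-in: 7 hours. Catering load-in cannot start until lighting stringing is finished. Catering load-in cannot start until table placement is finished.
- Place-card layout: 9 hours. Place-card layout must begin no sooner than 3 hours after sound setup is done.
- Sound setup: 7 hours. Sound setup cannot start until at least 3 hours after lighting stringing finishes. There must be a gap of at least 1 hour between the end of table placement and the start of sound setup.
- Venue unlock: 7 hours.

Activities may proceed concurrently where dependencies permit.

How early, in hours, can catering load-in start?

Nothing blocks table placement, so it runs from hour 0 to hour 1.
Venue unlock has no prerequisites, so it starts at hour 0 and finishes at hour 7.
Lighting stringing waits on venue unlock (finishes hour 7), so it starts at hour 7 and finishes at 7 + 2 = hour 9.
Catering load-in waits on lighting stringing (finishes hour 9); table placement (finishes hour 1). The latest of these is hour 9, which is the earliest catering load-in can start.

9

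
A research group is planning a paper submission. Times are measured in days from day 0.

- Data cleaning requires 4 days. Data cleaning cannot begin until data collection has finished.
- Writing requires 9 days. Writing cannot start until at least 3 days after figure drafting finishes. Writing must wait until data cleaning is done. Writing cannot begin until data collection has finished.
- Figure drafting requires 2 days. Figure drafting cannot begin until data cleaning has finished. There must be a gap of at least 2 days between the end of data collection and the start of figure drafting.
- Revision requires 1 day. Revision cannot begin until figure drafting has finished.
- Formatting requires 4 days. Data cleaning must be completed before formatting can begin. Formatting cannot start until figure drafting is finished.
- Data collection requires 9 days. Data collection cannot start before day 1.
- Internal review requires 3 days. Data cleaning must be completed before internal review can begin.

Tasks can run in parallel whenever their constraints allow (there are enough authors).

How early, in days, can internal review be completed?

Data collection waits on its own release at day 1, so it starts at day 1 and finishes at 1 + 9 = day 10.
Data cleaning waits on data collection (finishes day 10), so it starts at day 10 and finishes at 10 + 4 = day 14.
After data cleaning (finishes day 14), internal review can start at day 14 and finishes at day 17.

17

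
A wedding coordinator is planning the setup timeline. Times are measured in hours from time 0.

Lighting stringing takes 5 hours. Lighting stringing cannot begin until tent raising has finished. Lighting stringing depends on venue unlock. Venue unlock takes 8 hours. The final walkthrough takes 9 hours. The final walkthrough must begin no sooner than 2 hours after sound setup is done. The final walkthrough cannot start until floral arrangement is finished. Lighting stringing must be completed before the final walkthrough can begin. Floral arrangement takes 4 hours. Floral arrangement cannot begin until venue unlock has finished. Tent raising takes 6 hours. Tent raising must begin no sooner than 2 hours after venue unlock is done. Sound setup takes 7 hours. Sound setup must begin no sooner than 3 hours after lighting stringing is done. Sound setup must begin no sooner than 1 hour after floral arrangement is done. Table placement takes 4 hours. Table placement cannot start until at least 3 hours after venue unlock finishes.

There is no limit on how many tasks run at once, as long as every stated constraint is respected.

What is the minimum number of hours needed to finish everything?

Venue unlock has no prerequisites, so it starts at hour 0 and finishes at hour 8.
Floral arrangement cannot begin until venue unlock (finishes hour 8). It runs from hour 8 to 8 + 4 = hour 12.
Table placement waits on venue unlock (finishes hour 8, plus 3-hour gap → hour 11), so it starts at hour 11 and finishes at 11 + 4 = hour 15.
Tent raising waits on venue unlock (finishes hour 8, plus 2-hour gap → hour 10), so it starts at hour 10 and finishes at 10 + 6 = hour 16.
For lighting stringing: tent raising (finishes hour 16); venue unlock (finishes hour 8). Taking the maximum gives a start of hour 16, and it finishes at 16 + 5 = hour 21.
Sound setup has to wait for lighting stringing (finishes hour 21, plus 3-hour gap → hour 24); floral arrangement (finishes hour 12, plus 1-hour gap → hour 13). The latest of these is hour 24, so sound setup runs hour 24 to 24 + 7 = hour 31.
The final walkthrough cannot start until sound setup (finishes hour 31, plus 2-hour gap → hour 33); floral arrangement (finishes hour 12); lighting stringing (finishes hour 21). The controlling bound is hour 33, so the final walkthrough finishes at 33 + 9 = hour 42.
All tasks are finished once the last one completes. Finish times: Venue unlock at 8, Tent raising at 16, Table placement at 15, Floral arrangement at 12, Lighting stringing at 21, Sound setup at 31, The final walkthrough at 42. The latest is hour 42.

42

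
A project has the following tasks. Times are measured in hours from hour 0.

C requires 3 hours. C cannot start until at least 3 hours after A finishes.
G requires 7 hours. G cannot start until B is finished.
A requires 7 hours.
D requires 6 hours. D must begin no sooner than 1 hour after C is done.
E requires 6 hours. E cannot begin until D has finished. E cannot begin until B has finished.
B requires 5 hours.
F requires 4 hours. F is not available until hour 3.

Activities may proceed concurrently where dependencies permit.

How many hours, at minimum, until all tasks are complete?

26

After its own release at hour 3, F can start at hour 3 and finishes at hour 7.
Nothing blocks B, so it runs from hour 0 to hour 5.
After B (finishes hour 5), G can start at hour 5 and finishes at hour 12.
A can start immediately at hour 0; it finishes at hour 7.
C waits on A (finishes hour 7, plus 3-hour gap → hour 10), so it starts at hour 10 and finishes at 10 + 3 = hour 13.
D waits on C (finishes hour 13, plus 1-hour gap → hour 14), so it starts at hour 14 and finishes at 14 + 6 = hour 20.
For E: D (finishes hour 20); B (finishes hour 5). Taking the maximum gives a start of hour 20, and it finishes at 20 + 6 = hour 26.
All tasks are finished once the last one completes. Finish times: A at 7, B at 5, C at 13, D at 20, E at 26, F at 7, G at 12. The latest is hour 26.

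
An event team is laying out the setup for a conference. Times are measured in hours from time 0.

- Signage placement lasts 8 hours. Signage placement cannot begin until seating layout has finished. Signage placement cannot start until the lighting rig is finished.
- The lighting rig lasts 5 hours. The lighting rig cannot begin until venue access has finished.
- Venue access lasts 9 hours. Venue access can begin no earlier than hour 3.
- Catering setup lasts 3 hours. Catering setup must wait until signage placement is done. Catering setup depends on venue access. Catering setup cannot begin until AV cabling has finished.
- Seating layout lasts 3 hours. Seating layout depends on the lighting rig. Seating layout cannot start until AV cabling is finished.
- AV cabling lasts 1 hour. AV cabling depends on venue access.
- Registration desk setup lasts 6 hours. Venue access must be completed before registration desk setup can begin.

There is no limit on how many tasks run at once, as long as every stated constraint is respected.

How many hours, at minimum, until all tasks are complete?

31

Venue access cannot begin until its own release at hour 3. It runs from hour 3 to 3 + 9 = hour 12.
After venue access (finishes hour 12), registration desk setup can start at hour 12 and finishes at hour 18.
AV cabling waits on venue access (finishes hour 12), so it starts at hour 12 and finishes at 12 + 1 = hour 13.
After venue access (finishes hour 12), the lighting rig can start at hour 12 and finishes at hour 17.
Seating layout has to wait for the lighting rig (finishes hour 17); AV cabling (finishes hour 13). The latest of these is hour 17, so seating layout runs hour 17 to 17 + 3 = hour 20.
Signage placement needs all of seating layout (finishes hour 20); the lighting rig (finishes hour 17). That puts its earliest start at hour 20; it finishes at 20 + 8 = hour 28.
Catering setup has to wait for signage placement (finishes hour 28); venue access (finishes hour 12); AV cabling (finishes hour 13). The latest of these is hour 28, so catering setup runs hour 28 to 28 + 3 = hour 31.
All tasks are finished once the last one completes. Finish times: Venue access at 12, The lighting rig at 17, AV cabling at 13, Seating layout at 20, Registration desk setup at 18, Signage placement at 28, Catering setup at 31. The latest is hour 31.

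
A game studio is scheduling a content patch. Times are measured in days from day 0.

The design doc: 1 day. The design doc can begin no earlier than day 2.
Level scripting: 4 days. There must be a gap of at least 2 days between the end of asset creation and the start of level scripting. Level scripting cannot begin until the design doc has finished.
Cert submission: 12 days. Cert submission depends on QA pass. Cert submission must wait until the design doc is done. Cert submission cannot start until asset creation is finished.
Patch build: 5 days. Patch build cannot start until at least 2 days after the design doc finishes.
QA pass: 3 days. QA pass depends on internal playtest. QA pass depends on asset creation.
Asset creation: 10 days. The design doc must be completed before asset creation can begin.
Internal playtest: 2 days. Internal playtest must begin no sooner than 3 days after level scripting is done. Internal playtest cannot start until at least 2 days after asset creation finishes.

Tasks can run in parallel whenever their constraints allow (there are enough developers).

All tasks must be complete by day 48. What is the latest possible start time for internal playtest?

Cert submission must finish by day 48; it takes 12 days, so it must start by 48 − 12 = day 36.
QA pass must finish before cert submission (must start by day 36). With a 3-day duration, QA pass must start by 36 − 3 = day 33.
Since QA pass (must start by day 33) depends on it, internal playtest must finish by day 33. Backing off its 2-day duration gives a latest start of day 31.

31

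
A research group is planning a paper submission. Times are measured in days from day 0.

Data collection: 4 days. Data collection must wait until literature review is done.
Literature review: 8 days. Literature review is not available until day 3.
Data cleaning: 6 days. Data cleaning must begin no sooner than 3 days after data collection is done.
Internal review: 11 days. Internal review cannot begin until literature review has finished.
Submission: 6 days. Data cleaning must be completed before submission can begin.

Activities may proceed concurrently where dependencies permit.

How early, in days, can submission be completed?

After its own release at day 3, literature review can start at day 3 and finishes at day 11.
Data collection waits on literature review (finishes day 11), so it starts at day 11 and finishes at 11 + 4 = day 15.
Data cleaning waits on data collection (finishes day 15, plus 3-day gap → day 18), so it starts at day 18 and finishes at 18 + 6 = day 24.
After data cleaning (finishes day 24), submission can start at day 24 and finishes at day 30.

30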